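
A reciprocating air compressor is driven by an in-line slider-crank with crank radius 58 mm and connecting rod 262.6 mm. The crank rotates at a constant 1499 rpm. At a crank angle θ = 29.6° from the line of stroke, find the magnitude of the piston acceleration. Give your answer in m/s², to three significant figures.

ω = 2π·1499/60 = 157 rad/s
x(θ) = r cosθ + √(L² − r² sin²θ); with ω constant, a = ω²·d²x/dθ².
d²x/dθ² = −r cosθ − r²(cos2θ)/√u − r⁴ sin²2θ/(4u^{3/2}),  u = L² − r² sin²θ = 0.068138 m².
Substituting r = 0.058 m, L = 0.2626 m, θ = 29.6°: d²x/dθ² = -0.057147 m.
a = ω²·d²x/dθ² = (157)²·(-0.057147) = -1408.2 m/s²;  |a| = 1408.2 m/s².

1410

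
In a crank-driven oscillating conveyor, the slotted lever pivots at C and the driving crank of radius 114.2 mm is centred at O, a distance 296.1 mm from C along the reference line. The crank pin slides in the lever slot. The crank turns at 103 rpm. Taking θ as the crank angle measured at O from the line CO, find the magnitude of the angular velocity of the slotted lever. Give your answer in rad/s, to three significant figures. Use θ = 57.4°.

2.46

ω = 10.79 rad/s (from 103 rpm).
Crank pin A relative to C: A = (d + r cosθ, r sinθ); lever angle φ = atan2(r sinθ, d + r cosθ).
Differentiating tanφ: φ̇ = rω(d cosθ + r)/(d² + r² + 2dr cosθ).
d² + r² + 2dr cosθ = |CA|² = 0.137154 m²;  d cosθ + r = +0.27373 m.
|ω_lever| = |0.1142·10.79·+0.27373| / 0.137154 = 2.4584 rad/s.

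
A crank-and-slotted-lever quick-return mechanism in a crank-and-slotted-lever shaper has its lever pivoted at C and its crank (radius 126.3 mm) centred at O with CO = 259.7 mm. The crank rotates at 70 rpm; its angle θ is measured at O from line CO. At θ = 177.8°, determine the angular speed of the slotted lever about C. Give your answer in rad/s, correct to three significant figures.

6.91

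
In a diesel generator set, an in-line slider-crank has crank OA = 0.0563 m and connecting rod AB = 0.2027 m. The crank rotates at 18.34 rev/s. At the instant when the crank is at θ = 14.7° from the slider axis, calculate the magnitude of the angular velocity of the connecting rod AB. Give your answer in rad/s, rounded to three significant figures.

31.0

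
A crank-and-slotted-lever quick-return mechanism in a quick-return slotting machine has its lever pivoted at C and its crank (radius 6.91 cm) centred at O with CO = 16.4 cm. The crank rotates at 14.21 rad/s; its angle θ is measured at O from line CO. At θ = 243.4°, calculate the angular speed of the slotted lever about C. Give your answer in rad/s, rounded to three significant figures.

0.198

ω = 14.21 rad/s
Crank pin A relative to C: A = (d + r cosθ, r sinθ); lever angle φ = atan2(r sinθ, d + r cosθ).
Differentiating tanφ: φ̇ = rω(d cosθ + r)/(d² + r² + 2dr cosθ).
d² + r² + 2dr cosθ = |CA|² = 0.0215224 m²;  d cosθ + r = -0.0043325 m.
|ω_lever| = |0.0691·14.21·-0.0043325| / 0.0215224 = 0.19766 rad/s.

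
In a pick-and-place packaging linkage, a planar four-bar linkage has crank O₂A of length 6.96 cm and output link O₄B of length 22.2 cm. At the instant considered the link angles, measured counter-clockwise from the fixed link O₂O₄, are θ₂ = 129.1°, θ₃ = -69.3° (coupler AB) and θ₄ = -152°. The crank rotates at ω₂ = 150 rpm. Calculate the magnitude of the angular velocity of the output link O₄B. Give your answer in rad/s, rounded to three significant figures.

ω₂ = 15.71 rad/s (from 150 rpm).
Differentiating the loop-closure r₂e^{iθ₂}+r₃e^{iθ₃}=r₁+r₄e^{iθ₄} gives r₂ω₂e^{iθ₂}+r₃ω₃e^{iθ₃}=r₄ω₄e^{iθ₄}.
Eliminating the other unknown: ω₄ = r₂ω₂ sin(θ₂−θ₃) / [r₄ sin(θ₄−θ₃)].
Numerator sine = -0.31565; denominator sine = -0.99189.
Result = 0.0696·15.71·(-0.31565) / (0.222·(-0.99189)) = +1.5672 rad/s; magnitude 1.5672 rad/s.

1.57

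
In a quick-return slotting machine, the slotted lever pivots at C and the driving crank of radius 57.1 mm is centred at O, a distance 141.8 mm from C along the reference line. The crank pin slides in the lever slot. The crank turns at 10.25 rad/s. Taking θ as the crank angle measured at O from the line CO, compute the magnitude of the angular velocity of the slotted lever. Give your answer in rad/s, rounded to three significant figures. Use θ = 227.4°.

1.83

ω = 10.25 rad/s
Crank pin A relative to C: A = (d + r cosθ, r sinθ); lever angle φ = atan2(r sinθ, d + r cosθ).
Differentiating tanφ: φ̇ = rω(d cosθ + r)/(d² + r² + 2dr cosθ).
d² + r² + 2dr cosθ = |CA|² = 0.0124066 m²;  d cosθ + r = -0.038881 m.
|ω_lever| = |0.0571·10.25·-0.038881| / 0.0124066 = 1.8342 rad/s.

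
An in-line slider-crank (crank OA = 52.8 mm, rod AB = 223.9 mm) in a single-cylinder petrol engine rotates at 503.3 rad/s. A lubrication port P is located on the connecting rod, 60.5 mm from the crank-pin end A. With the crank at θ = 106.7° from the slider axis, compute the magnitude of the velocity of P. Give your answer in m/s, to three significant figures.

25.6

ω = 503.3 rad/s.  Crank-pin speed |V_A| = rω = 26.574 m/s, perpendicular to OA.
Rod angle: sinφ = −(r/L) sinθ ⇒ φ = -13.054°; ω_rod = −rω cosθ/√(L²−r²sin²θ) = +35.011 rad/s.
V_P = V_A + ω_rod × AP, with AP = 0.0605 m along the rod.
Components: V_Px = −rω sinθ − a·ω_rod·sinφ = -24.975 m/s;  V_Py = rω cosθ + a·ω_rod·cosφ = -5.573 m/s.
|V_P| = √(V_Px² + V_Py²) = 25.589 m/s.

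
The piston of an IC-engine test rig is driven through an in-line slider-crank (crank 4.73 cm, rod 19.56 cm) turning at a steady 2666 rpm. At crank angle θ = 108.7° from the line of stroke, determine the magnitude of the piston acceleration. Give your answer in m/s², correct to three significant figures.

1900

ω = 2π·2666/60 = 279.2 rad/s
x(θ) = r cosθ + √(L² − r² sin²θ); with ω constant, a = ω²·d²x/dθ².
d²x/dθ² = −r cosθ − r²(cos2θ)/√u − r⁴ sin²2θ/(4u^{3/2}),  u = L² − r² sin²θ = 0.036252 m².
Substituting r = 0.0473 m, L = 0.1956 m, θ = 108.7°: d²x/dθ² = +0.024433 m.
a = ω²·d²x/dθ² = (279.2)²·(+0.024433) = +1904.4 m/s²;  |a| = 1904.4 m/s².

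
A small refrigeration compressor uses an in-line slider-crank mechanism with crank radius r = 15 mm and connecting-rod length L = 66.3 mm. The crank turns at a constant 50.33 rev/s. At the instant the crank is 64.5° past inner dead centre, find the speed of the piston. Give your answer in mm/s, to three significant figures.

4710

ω = 2π·50.3 = 316.2 rad/s
For an in-line slider-crank, x = r cosθ + √(L² − r² sin²θ), so v = −rω sinθ·[1 + r cosθ/√(L² − r² sin²θ)].
With r = 0.015 m, L = 0.0663 m, θ = 64.5°: √(L² − r² sin²θ) = 0.064903 m.
v = −0.015·316.2·0.90259·[1 + 0.015·0.43051/0.064903] = -4.7074 m/s.
|v| = 4.7074 m/s = 4707.4 mm/s.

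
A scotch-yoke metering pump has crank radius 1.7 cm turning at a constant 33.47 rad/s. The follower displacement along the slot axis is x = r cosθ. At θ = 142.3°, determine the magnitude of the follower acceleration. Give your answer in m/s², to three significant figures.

ω = 33.47 rad/s
x = r cosθ ⇒ ẍ = −rω² cosθ (ω constant).
|a| = rω²|cosθ| = 0.017·(33.47)²·|cos 142.3°| = 15.068 m/s².

15.1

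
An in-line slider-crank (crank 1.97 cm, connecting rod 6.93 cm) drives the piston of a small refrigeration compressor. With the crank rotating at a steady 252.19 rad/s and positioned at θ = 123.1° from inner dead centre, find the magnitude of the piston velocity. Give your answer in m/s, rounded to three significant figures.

3.50

ω = 252.2 rad/s
For an in-line slider-crank, x = r cosθ + √(L² − r² sin²θ), so v = −rω sinθ·[1 + r cosθ/√(L² − r² sin²θ)].
With r = 0.0197 m, L = 0.0693 m, θ = 123.1°: √(L² − r² sin²θ) = 0.067306 m.
v = −0.0197·252.2·0.83772·[1 + 0.0197·-0.54610/0.067306] = -3.4967 m/s.
|v| = 3.4967 m/s.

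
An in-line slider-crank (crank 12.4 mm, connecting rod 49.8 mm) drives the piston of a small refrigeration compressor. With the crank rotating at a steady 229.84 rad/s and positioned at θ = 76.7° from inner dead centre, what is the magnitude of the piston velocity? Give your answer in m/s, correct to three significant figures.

ω = 229.8 rad/s
For an in-line slider-crank, x = r cosθ + √(L² − r² sin²θ), so v = −rω sinθ·[1 + r cosθ/√(L² − r² sin²θ)].
With r = 0.0124 m, L = 0.0498 m, θ = 76.7°: √(L² − r² sin²θ) = 0.048316 m.
v = −0.0124·229.8·0.97318·[1 + 0.0124·0.23005/0.048316] = -2.9373 m/s.
|v| = 2.9373 m/s.

2.94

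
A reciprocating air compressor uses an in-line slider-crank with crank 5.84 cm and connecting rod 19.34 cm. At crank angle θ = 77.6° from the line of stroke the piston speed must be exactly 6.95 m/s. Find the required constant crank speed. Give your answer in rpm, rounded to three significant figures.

1090

For an in-line slider-crank, |v_piston| = rω|sinθ|·[1 + r cosθ/√(L² − r² sin²θ)].
With r = 0.0584 m, L = 0.1934 m, θ = 77.6°: the bracketed kinematic factor |dx/dθ| = 0.060908 m.
ω = v/|dx/dθ| = 6.95/0.060908 = 114.11 rad/s.
N = 60ω/(2π) = 1089.6 rpm.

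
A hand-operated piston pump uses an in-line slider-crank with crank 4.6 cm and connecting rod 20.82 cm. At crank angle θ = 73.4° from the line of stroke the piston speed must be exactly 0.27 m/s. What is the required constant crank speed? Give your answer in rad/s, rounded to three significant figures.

5.75

For an in-line slider-crank, |v_piston| = rω|sinθ|·[1 + r cosθ/√(L² − r² sin²θ)].
With r = 0.046 m, L = 0.2082 m, θ = 73.4°: the bracketed kinematic factor |dx/dθ| = 0.04693 m.
ω = v/|dx/dθ| = 0.27/0.04693 = 5.7533 rad/s.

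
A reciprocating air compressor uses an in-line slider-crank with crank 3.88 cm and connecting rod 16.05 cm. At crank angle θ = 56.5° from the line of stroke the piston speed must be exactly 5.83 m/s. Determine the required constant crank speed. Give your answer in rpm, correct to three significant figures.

1510

For an in-line slider-crank, |v_piston| = rω|sinθ|·[1 + r cosθ/√(L² − r² sin²θ)].
With r = 0.0388 m, L = 0.1605 m, θ = 56.5°: the bracketed kinematic factor |dx/dθ| = 0.036762 m.
ω = v/|dx/dθ| = 5.83/0.036762 = 158.59 rad/s.
N = 60ω/(2π) = 1514.4 rpm.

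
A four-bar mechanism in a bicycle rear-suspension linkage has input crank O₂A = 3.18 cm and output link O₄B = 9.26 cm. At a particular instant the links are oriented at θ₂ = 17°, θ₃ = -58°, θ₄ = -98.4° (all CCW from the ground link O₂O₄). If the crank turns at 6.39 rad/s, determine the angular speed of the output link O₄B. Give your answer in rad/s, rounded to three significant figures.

3.27

ω₂ = 6.39 rad/s
Differentiating the loop-closure r₂e^{iθ₂}+r₃e^{iθ₃}=r₁+r₄e^{iθ₄} gives r₂ω₂e^{iθ₂}+r₃ω₃e^{iθ₃}=r₄ω₄e^{iθ₄}.
Eliminating the other unknown: ω₄ = r₂ω₂ sin(θ₂−θ₃) / [r₄ sin(θ₄−θ₃)].
Numerator sine = +0.96593; denominator sine = -0.64812.
Result = 0.0318·6.39·(+0.96593) / (0.0926·(-0.64812)) = -3.2704 rad/s; magnitude 3.2704 rad/s.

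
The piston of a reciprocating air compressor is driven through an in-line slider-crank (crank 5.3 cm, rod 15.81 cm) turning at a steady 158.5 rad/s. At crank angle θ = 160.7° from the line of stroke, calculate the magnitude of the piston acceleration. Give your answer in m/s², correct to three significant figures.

ω = 158.5 rad/s
x(θ) = r cosθ + √(L² − r² sin²θ); with ω constant, a = ω²·d²x/dθ².
d²x/dθ² = −r cosθ − r²(cos2θ)/√u − r⁴ sin²2θ/(4u^{3/2}),  u = L² − r² sin²θ = 0.0246888 m².
Substituting r = 0.053 m, L = 0.1581 m, θ = 160.7°: d²x/dθ² = +0.035852 m.
a = ω²·d²x/dθ² = (158.5)²·(+0.035852) = +900.68 m/s²;  |a| = 900.68 m/s².

901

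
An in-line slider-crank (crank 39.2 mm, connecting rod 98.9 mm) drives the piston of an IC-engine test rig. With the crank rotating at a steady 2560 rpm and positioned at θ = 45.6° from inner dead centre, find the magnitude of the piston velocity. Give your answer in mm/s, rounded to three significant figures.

9680

ω = 2π·2560/60 = 268.1 rad/s
For an in-line slider-crank, x = r cosθ + √(L² − r² sin²θ), so v = −rω sinθ·[1 + r cosθ/√(L² − r² sin²θ)].
With r = 0.0392 m, L = 0.0989 m, θ = 45.6°: √(L² − r² sin²θ) = 0.094851 m.
v = −0.0392·268.1·0.71447·[1 + 0.0392·0.69966/0.094851] = -9.6793 m/s.
|v| = 9.6793 m/s = 9679.3 mm/s.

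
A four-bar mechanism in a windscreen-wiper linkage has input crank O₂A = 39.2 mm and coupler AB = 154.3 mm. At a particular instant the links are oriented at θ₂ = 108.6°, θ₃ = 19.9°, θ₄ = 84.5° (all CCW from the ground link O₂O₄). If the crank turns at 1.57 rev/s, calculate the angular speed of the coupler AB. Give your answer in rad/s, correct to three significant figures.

ω₂ = 9.865 rad/s (from 1.57 rev/s).
Differentiating the loop-closure r₂e^{iθ₂}+r₃e^{iθ₃}=r₁+r₄e^{iθ₄} gives r₂ω₂e^{iθ₂}+r₃ω₃e^{iθ₃}=r₄ω₄e^{iθ₄}.
Eliminating the other unknown: ω₃ = r₂ω₂ sin(θ₄−θ₂) / [r₃ sin(θ₃−θ₄)].
Numerator sine = -0.40833; denominator sine = -0.90334.
Result = 0.0392·9.865·(-0.40833) / (0.1543·(-0.90334)) = +1.1328 rad/s; magnitude 1.1328 rad/s.

1.13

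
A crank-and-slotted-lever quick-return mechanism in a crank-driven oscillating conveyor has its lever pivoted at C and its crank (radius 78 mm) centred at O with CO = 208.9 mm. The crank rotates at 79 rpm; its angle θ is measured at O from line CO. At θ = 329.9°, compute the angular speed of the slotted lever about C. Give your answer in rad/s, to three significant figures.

2.14

ω = 8.273 rad/s (from 79 rpm).
Crank pin A relative to C: A = (d + r cosθ, r sinθ); lever angle φ = atan2(r sinθ, d + r cosθ).
Differentiating tanφ: φ̇ = rω(d cosθ + r)/(d² + r² + 2dr cosθ).
d² + r² + 2dr cosθ = |CA|² = 0.0779171 m²;  d cosθ + r = +0.25873 m.
|ω_lever| = |0.078·8.273·+0.25873| / 0.0779171 = 2.1427 rad/s.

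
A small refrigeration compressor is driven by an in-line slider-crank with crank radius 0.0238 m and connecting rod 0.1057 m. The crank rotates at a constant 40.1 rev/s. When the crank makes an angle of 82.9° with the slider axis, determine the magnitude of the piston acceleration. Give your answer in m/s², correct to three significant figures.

151

ω = 2π·40.1 = 252 rad/s
x(θ) = r cosθ + √(L² − r² sin²θ); with ω constant, a = ω²·d²x/dθ².
d²x/dθ² = −r cosθ − r²(cos2θ)/√u − r⁴ sin²2θ/(4u^{3/2}),  u = L² − r² sin²θ = 0.0106147 m².
Substituting r = 0.0238 m, L = 0.1057 m, θ = 82.9°: d²x/dθ² = +0.0023838 m.
a = ω²·d²x/dθ² = (252)²·(+0.0023838) = +151.33 m/s²;  |a| = 151.33 m/s².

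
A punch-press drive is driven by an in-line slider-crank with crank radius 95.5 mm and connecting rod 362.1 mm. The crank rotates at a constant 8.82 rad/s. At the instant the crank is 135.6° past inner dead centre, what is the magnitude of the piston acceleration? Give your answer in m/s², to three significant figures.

5.23

ω = 8.82 rad/s
x(θ) = r cosθ + √(L² − r² sin²θ); with ω constant, a = ω²·d²x/dθ².
d²x/dθ² = −r cosθ − r²(cos2θ)/√u − r⁴ sin²2θ/(4u^{3/2}),  u = L² − r² sin²θ = 0.126652 m².
Substituting r = 0.0955 m, L = 0.3621 m, θ = 135.6°: d²x/dθ² = +0.067234 m.
a = ω²·d²x/dθ² = (8.82)²·(+0.067234) = +5.2303 m/s²;  |a| = 5.2303 m/s².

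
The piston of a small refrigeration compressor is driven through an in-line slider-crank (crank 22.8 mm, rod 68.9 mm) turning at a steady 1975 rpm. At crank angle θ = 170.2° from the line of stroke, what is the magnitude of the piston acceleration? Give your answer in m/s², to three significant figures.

656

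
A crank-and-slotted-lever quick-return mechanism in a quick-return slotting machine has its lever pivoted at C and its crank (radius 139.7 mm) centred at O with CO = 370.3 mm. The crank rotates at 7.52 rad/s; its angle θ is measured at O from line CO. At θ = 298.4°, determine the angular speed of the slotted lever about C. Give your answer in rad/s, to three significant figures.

1.61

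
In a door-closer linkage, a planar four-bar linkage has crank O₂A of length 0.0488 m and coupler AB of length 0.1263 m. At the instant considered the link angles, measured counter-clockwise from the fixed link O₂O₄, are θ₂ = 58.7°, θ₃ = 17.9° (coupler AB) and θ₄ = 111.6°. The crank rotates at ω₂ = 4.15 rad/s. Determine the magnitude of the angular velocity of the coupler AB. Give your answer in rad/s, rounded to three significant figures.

ω₂ = 4.15 rad/s
Differentiating the loop-closure r₂e^{iθ₂}+r₃e^{iθ₃}=r₁+r₄e^{iθ₄} gives r₂ω₂e^{iθ₂}+r₃ω₃e^{iθ₃}=r₄ω₄e^{iθ₄}.
Eliminating the other unknown: ω₃ = r₂ω₂ sin(θ₄−θ₂) / [r₃ sin(θ₃−θ₄)].
Numerator sine = +0.79758; denominator sine = -0.99792.
Result = 0.0488·4.15·(+0.79758) / (0.1263·(-0.99792)) = -1.2816 rad/s; magnitude 1.2816 rad/s.

1.28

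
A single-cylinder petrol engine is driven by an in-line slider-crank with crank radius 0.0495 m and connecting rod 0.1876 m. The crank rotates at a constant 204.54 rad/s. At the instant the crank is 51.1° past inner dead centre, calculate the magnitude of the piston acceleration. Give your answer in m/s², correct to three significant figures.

1190

ω = 204.5 rad/s
x(θ) = r cosθ + √(L² − r² sin²θ); with ω constant, a = ω²·d²x/dθ².
d²x/dθ² = −r cosθ − r²(cos2θ)/√u − r⁴ sin²2θ/(4u^{3/2}),  u = L² − r² sin²θ = 0.0337097 m².
Substituting r = 0.0495 m, L = 0.1876 m, θ = 51.1°: d²x/dθ² = -0.028496 m.
a = ω²·d²x/dθ² = (204.5)²·(-0.028496) = -1192.2 m/s²;  |a| = 1192.2 m/s².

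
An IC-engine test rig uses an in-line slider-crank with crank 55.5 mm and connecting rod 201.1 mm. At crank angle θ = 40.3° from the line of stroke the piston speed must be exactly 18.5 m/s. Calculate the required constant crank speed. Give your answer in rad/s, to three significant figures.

For an in-line slider-crank, |v_piston| = rω|sinθ|·[1 + r cosθ/√(L² − r² sin²θ)].
With r = 0.0555 m, L = 0.2011 m, θ = 40.3°: the bracketed kinematic factor |dx/dθ| = 0.043576 m.
ω = v/|dx/dθ| = 18.5/0.043576 = 424.55 rad/s.

425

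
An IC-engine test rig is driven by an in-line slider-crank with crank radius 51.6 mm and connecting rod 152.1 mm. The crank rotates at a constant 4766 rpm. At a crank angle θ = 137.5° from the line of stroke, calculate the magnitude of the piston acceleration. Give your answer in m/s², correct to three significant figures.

8950

ω = 2π·4766/60 = 499.1 rad/s
x(θ) = r cosθ + √(L² − r² sin²θ); with ω constant, a = ω²·d²x/dθ².
d²x/dθ² = −r cosθ − r²(cos2θ)/√u − r⁴ sin²2θ/(4u^{3/2}),  u = L² − r² sin²θ = 0.0219192 m².
Substituting r = 0.0516 m, L = 0.1521 m, θ = 137.5°: d²x/dθ² = +0.035934 m.
a = ω²·d²x/dθ² = (499.1)²·(+0.035934) = +8951 m/s²;  |a| = 8951 m/s².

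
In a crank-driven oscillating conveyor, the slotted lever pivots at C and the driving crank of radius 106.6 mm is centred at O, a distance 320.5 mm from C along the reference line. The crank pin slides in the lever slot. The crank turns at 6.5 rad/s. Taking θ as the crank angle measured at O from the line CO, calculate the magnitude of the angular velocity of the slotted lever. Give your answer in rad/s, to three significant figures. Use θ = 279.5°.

0.882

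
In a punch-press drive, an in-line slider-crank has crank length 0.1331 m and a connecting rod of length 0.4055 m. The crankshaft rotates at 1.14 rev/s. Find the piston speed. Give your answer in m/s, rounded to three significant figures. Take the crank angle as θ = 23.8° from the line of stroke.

0.501

ω = 2π·1.14 = 7.163 rad/s
For an in-line slider-crank, x = r cosθ + √(L² − r² sin²θ), so v = −rω sinθ·[1 + r cosθ/√(L² − r² sin²θ)].
With r = 0.1331 m, L = 0.4055 m, θ = 23.8°: √(L² − r² sin²θ) = 0.40193 m.
v = −0.1331·7.163·0.40355·[1 + 0.1331·0.91496/0.40193] = -0.5013 m/s.
|v| = 0.5013 m/s.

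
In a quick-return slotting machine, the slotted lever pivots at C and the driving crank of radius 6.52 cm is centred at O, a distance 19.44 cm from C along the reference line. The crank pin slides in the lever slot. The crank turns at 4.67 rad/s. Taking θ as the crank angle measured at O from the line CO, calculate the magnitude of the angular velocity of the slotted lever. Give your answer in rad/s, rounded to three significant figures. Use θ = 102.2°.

0.200

ω = 4.67 rad/s
Crank pin A relative to C: A = (d + r cosθ, r sinθ); lever angle φ = atan2(r sinθ, d + r cosθ).
Differentiating tanφ: φ̇ = rω(d cosθ + r)/(d² + r² + 2dr cosθ).
d² + r² + 2dr cosθ = |CA|² = 0.0366854 m²;  d cosθ + r = +0.024118 m.
|ω_lever| = |0.0652·4.67·+0.024118| / 0.0366854 = 0.20018 rad/s.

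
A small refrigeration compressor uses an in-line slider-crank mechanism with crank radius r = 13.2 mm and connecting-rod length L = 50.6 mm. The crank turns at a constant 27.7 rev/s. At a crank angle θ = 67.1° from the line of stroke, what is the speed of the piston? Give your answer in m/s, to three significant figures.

ω = 2π·27.7 = 174 rad/s
For an in-line slider-crank, x = r cosθ + √(L² − r² sin²θ), so v = −rω sinθ·[1 + r cosθ/√(L² − r² sin²θ)].
With r = 0.0132 m, L = 0.0506 m, θ = 67.1°: √(L² − r² sin²θ) = 0.049117 m.
v = −0.0132·174·0.92119·[1 + 0.0132·0.38912/0.049117] = -2.3376 m/s.
|v| = 2.3376 m/s.

2.34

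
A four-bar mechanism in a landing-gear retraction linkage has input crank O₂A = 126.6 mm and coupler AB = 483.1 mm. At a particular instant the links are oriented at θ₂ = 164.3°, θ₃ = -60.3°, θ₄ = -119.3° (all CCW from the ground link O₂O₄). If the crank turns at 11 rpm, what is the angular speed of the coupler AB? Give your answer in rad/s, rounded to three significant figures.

0.342

ω₂ = 1.152 rad/s (from 11 rpm).
Differentiating the loop-closure r₂e^{iθ₂}+r₃e^{iθ₃}=r₁+r₄e^{iθ₄} gives r₂ω₂e^{iθ₂}+r₃ω₃e^{iθ₃}=r₄ω₄e^{iθ₄}.
Eliminating the other unknown: ω₃ = r₂ω₂ sin(θ₄−θ₂) / [r₃ sin(θ₃−θ₄)].
Numerator sine = +0.97196; denominator sine = +0.85717.
Result = 0.1266·1.152·(+0.97196) / (0.4831·(+0.85717)) = +0.3423 rad/s; magnitude 0.3423 rad/s.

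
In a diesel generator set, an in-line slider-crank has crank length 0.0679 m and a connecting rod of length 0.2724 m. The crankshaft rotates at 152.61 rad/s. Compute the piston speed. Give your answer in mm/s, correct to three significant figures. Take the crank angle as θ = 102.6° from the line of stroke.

9550

ω = 152.6 rad/s
For an in-line slider-crank, x = r cosθ + √(L² − r² sin²θ), so v = −rω sinθ·[1 + r cosθ/√(L² − r² sin²θ)].
With r = 0.0679 m, L = 0.2724 m, θ = 102.6°: √(L² − r² sin²θ) = 0.26422 m.
v = −0.0679·152.6·0.97592·[1 + 0.0679·-0.21814/0.26422] = -9.5458 m/s.
|v| = 9.5458 m/s = 9545.8 mm/s.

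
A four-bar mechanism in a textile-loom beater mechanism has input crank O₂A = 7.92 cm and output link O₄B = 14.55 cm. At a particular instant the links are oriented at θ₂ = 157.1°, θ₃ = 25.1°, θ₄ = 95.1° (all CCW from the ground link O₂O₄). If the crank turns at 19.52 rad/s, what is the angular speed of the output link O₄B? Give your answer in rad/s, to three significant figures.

ω₂ = 19.52 rad/s
Differentiating the loop-closure r₂e^{iθ₂}+r₃e^{iθ₃}=r₁+r₄e^{iθ₄} gives r₂ω₂e^{iθ₂}+r₃ω₃e^{iθ₃}=r₄ω₄e^{iθ₄}.
Eliminating the other unknown: ω₄ = r₂ω₂ sin(θ₂−θ₃) / [r₄ sin(θ₄−θ₃)].
Numerator sine = +0.74314; denominator sine = +0.93969.
Result = 0.0792·19.52·(+0.74314) / (0.1455·(+0.93969)) = +8.4029 rad/s; magnitude 8.4029 rad/s.

8.40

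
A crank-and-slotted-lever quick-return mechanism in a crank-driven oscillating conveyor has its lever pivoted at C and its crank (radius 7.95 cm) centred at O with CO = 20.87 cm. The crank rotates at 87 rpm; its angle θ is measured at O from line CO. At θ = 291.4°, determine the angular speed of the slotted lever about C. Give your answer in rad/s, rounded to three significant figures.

ω = 9.111 rad/s (from 87 rpm).
Crank pin A relative to C: A = (d + r cosθ, r sinθ); lever angle φ = atan2(r sinθ, d + r cosθ).
Differentiating tanφ: φ̇ = rω(d cosθ + r)/(d² + r² + 2dr cosθ).
d² + r² + 2dr cosθ = |CA|² = 0.0619838 m²;  d cosθ + r = +0.15565 m.
|ω_lever| = |0.0795·9.111·+0.15565| / 0.0619838 = 1.8188 rad/s.

1.82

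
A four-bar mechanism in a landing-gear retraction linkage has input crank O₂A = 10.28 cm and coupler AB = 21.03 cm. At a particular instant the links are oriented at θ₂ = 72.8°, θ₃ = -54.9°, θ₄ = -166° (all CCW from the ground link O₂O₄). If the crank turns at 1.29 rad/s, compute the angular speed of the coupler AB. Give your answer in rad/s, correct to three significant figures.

ω₂ = 1.29 rad/s
Differentiating the loop-closure r₂e^{iθ₂}+r₃e^{iθ₃}=r₁+r₄e^{iθ₄} gives r₂ω₂e^{iθ₂}+r₃ω₃e^{iθ₃}=r₄ω₄e^{iθ₄}.
Eliminating the other unknown: ω₃ = r₂ω₂ sin(θ₄−θ₂) / [r₃ sin(θ₃−θ₄)].
Numerator sine = +0.85536; denominator sine = +0.93295.
Result = 0.1028·1.29·(+0.85536) / (0.2103·(+0.93295)) = +0.57814 rad/s; magnitude 0.57814 rad/s.

0.578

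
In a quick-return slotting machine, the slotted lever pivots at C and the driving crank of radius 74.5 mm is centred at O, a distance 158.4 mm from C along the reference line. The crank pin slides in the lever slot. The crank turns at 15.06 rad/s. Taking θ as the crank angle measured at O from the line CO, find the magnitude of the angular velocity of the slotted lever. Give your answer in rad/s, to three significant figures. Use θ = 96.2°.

2.29

ω = 15.06 rad/s
Crank pin A relative to C: A = (d + r cosθ, r sinθ); lever angle φ = atan2(r sinθ, d + r cosθ).
Differentiating tanφ: φ̇ = rω(d cosθ + r)/(d² + r² + 2dr cosθ).
d² + r² + 2dr cosθ = |CA|² = 0.0280919 m²;  d cosθ + r = +0.057393 m.
|ω_lever| = |0.0745·15.06·+0.057393| / 0.0280919 = 2.2922 rad/s.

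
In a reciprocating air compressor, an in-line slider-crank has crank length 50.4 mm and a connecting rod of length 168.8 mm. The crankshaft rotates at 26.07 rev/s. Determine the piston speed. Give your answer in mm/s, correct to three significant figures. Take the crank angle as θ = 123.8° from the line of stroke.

5680

ω = 2π·26.1 = 163.8 rad/s
For an in-line slider-crank, x = r cosθ + √(L² − r² sin²θ), so v = −rω sinθ·[1 + r cosθ/√(L² − r² sin²θ)].
With r = 0.0504 m, L = 0.1688 m, θ = 123.8°: √(L² − r² sin²θ) = 0.16352 m.
v = −0.0504·163.8·0.83098·[1 + 0.0504·-0.55630/0.16352] = -5.6841 m/s.
|v| = 5.6841 m/s = 5684.1 mm/s.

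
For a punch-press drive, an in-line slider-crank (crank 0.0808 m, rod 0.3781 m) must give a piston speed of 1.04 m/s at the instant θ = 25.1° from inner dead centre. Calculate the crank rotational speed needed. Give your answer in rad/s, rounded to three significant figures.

25.4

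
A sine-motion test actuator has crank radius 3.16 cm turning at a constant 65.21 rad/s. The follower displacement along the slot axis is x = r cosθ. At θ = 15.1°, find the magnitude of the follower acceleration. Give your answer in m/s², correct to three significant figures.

ω = 65.21 rad/s
x = r cosθ ⇒ ẍ = −rω² cosθ (ω constant).
|a| = rω²|cosθ| = 0.0316·(65.21)²·|cos 15.1°| = 129.73 m/s².

130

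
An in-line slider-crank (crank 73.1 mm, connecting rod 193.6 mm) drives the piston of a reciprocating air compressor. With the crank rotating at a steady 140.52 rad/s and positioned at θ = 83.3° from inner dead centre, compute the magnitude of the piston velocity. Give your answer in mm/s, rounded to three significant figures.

10700

ω = 140.5 rad/s
For an in-line slider-crank, x = r cosθ + √(L² − r² sin²θ), so v = −rω sinθ·[1 + r cosθ/√(L² − r² sin²θ)].
With r = 0.0731 m, L = 0.1936 m, θ = 83.3°: √(L² − r² sin²θ) = 0.17947 m.
v = −0.0731·140.5·0.99317·[1 + 0.0731·0.11667/0.17947] = -10.687 m/s.
|v| = 10.687 m/s = 10687 mm/s.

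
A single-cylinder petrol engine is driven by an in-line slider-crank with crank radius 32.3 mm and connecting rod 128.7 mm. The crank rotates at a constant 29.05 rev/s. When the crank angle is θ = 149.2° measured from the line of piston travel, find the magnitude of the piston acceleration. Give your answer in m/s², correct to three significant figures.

ω = 2π·29.1 = 182.5 rad/s
x(θ) = r cosθ + √(L² − r² sin²θ); with ω constant, a = ω²·d²x/dθ².
d²x/dθ² = −r cosθ − r²(cos2θ)/√u − r⁴ sin²2θ/(4u^{3/2}),  u = L² − r² sin²θ = 0.0162902 m².
Substituting r = 0.0323 m, L = 0.1287 m, θ = 149.2°: d²x/dθ² = +0.023755 m.
a = ω²·d²x/dθ² = (182.5)²·(+0.023755) = +791.43 m/s²;  |a| = 791.43 m/s².

791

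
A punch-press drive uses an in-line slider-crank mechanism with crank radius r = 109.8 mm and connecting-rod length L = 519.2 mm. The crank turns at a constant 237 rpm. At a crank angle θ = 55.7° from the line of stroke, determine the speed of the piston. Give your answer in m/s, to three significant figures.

2.52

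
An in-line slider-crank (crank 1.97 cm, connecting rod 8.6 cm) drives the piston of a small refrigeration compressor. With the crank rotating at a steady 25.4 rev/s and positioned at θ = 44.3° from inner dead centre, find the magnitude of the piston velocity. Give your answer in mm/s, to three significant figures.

2560

ω = 2π·25.4 = 159.6 rad/s
For an in-line slider-crank, x = r cosθ + √(L² − r² sin²θ), so v = −rω sinθ·[1 + r cosθ/√(L² − r² sin²θ)].
With r = 0.0197 m, L = 0.086 m, θ = 44.3°: √(L² − r² sin²θ) = 0.084892 m.
v = −0.0197·159.6·0.69842·[1 + 0.0197·0.71569/0.084892] = -2.5605 m/s.
|v| = 2.5605 m/s = 2560.5 mm/s.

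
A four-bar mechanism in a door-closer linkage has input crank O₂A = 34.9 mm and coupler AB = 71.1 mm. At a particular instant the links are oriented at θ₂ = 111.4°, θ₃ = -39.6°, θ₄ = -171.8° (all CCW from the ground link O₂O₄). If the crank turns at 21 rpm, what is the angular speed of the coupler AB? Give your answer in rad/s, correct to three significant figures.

1.42

ω₂ = 2.199 rad/s (from 21 rpm).
Differentiating the loop-closure r₂e^{iθ₂}+r₃e^{iθ₃}=r₁+r₄e^{iθ₄} gives r₂ω₂e^{iθ₂}+r₃ω₃e^{iθ₃}=r₄ω₄e^{iθ₄}.
Eliminating the other unknown: ω₃ = r₂ω₂ sin(θ₄−θ₂) / [r₃ sin(θ₃−θ₄)].
Numerator sine = +0.97358; denominator sine = +0.74080.
Result = 0.0349·2.199·(+0.97358) / (0.0711·(+0.74080)) = +1.4186 rad/s; magnitude 1.4186 rad/s.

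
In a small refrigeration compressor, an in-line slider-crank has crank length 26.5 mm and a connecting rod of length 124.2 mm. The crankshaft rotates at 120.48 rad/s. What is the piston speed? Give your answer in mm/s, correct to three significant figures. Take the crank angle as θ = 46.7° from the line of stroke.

ω = 120.5 rad/s
For an in-line slider-crank, x = r cosθ + √(L² − r² sin²θ), so v = −rω sinθ·[1 + r cosθ/√(L² − r² sin²θ)].
With r = 0.0265 m, L = 0.1242 m, θ = 46.7°: √(L² − r² sin²θ) = 0.12269 m.
v = −0.0265·120.5·0.72777·[1 + 0.0265·0.68582/0.12269] = -2.6678 m/s.
|v| = 2.6678 m/s = 2667.8 mm/s.

2670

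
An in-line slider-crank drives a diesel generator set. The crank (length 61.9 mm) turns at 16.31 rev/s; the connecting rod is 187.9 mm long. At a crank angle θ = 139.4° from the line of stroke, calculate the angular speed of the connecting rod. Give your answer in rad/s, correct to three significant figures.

ω = 102.5 rad/s (converted from 16.31 rev/s).
The rod makes angle φ with the slider axis where L sinφ = r sinθ; differentiating, L cosφ·φ̇ = r ω cosθ.
L cosφ = √(L² − r² sin²θ) = 0.18353 m.
|ω_rod| = r ω |cosθ| / √(L² − r² sin²θ) = 0.0619·102.5·0.75927/0.18353 = 26.243 rad/s.

26.2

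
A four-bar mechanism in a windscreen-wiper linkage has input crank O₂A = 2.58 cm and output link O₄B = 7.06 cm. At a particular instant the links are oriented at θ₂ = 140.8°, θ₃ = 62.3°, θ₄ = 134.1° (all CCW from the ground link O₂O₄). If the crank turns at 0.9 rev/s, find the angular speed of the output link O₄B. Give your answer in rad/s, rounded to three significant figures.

ω₂ = 5.655 rad/s (from 0.9 rev/s).
Differentiating the loop-closure r₂e^{iθ₂}+r₃e^{iθ₃}=r₁+r₄e^{iθ₄} gives r₂ω₂e^{iθ₂}+r₃ω₃e^{iθ₃}=r₄ω₄e^{iθ₄}.
Eliminating the other unknown: ω₄ = r₂ω₂ sin(θ₂−θ₃) / [r₄ sin(θ₄−θ₃)].
Numerator sine = +0.97992; denominator sine = +0.94997.
Result = 0.0258·5.655·(+0.97992) / (0.0706·(+0.94997)) = +2.1317 rad/s; magnitude 2.1317 rad/s.

2.13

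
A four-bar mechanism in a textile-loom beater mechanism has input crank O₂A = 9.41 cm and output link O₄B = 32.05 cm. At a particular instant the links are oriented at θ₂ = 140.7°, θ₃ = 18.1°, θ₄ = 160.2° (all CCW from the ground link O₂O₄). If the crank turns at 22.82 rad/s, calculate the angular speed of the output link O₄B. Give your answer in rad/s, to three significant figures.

9.19

ω₂ = 22.82 rad/s
Differentiating the loop-closure r₂e^{iθ₂}+r₃e^{iθ₃}=r₁+r₄e^{iθ₄} gives r₂ω₂e^{iθ₂}+r₃ω₃e^{iθ₃}=r₄ω₄e^{iθ₄}.
Eliminating the other unknown: ω₄ = r₂ω₂ sin(θ₂−θ₃) / [r₄ sin(θ₄−θ₃)].
Numerator sine = +0.84245; denominator sine = +0.61429.
Result = 0.0941·22.82·(+0.84245) / (0.3205·(+0.61429)) = +9.1887 rad/s; magnitude 9.1887 rad/s.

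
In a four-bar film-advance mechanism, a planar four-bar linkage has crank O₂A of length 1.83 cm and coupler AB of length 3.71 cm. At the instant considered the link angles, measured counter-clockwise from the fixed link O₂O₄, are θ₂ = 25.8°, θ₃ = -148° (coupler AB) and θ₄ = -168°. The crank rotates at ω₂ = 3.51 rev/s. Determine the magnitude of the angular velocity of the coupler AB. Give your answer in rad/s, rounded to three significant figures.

7.59

ω₂ = 22.05 rad/s (from 3.51 rev/s).
Differentiating the loop-closure r₂e^{iθ₂}+r₃e^{iθ₃}=r₁+r₄e^{iθ₄} gives r₂ω₂e^{iθ₂}+r₃ω₃e^{iθ₃}=r₄ω₄e^{iθ₄}.
Eliminating the other unknown: ω₃ = r₂ω₂ sin(θ₄−θ₂) / [r₃ sin(θ₃−θ₄)].
Numerator sine = +0.23853; denominator sine = +0.34202.
Result = 0.0183·22.05·(+0.23853) / (0.0371·(+0.34202)) = +7.5869 rad/s; magnitude 7.5869 rad/s.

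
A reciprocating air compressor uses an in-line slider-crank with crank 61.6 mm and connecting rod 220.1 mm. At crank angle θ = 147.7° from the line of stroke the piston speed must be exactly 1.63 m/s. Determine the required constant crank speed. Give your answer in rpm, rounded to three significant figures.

For an in-line slider-crank, |v_piston| = rω|sinθ|·[1 + r cosθ/√(L² − r² sin²θ)].
With r = 0.0616 m, L = 0.2201 m, θ = 147.7°: the bracketed kinematic factor |dx/dθ| = 0.025041 m.
ω = v/|dx/dθ| = 1.63/0.025041 = 65.094 rad/s.
N = 60ω/(2π) = 621.6 rpm.

622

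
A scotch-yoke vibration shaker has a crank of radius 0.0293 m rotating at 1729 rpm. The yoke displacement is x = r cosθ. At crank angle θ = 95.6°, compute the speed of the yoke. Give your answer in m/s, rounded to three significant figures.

5.28

ω = 181.1 rad/s (from 1729 rpm).
x = r cosθ ⇒ ẋ = −rω sinθ.
|v| = rω|sinθ| = 0.0293·181.1·|sin 95.6°| = 5.2798 m/s.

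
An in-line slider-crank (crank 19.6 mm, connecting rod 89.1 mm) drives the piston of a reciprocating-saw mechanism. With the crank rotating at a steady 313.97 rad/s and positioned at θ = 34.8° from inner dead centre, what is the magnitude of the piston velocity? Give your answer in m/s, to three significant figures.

4.15

ω = 314 rad/s
For an in-line slider-crank, x = r cosθ + √(L² − r² sin²θ), so v = −rω sinθ·[1 + r cosθ/√(L² − r² sin²θ)].
With r = 0.0196 m, L = 0.0891 m, θ = 34.8°: √(L² − r² sin²θ) = 0.088395 m.
v = −0.0196·314·0.57071·[1 + 0.0196·0.82115/0.088395] = -4.1515 m/s.
|v| = 4.1515 m/s.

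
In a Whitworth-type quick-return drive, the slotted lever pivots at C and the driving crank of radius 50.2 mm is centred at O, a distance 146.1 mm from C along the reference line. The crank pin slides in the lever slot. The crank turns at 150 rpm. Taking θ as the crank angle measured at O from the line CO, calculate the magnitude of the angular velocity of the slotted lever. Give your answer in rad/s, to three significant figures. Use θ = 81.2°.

2.19

ω = 15.71 rad/s (from 150 rpm).
Crank pin A relative to C: A = (d + r cosθ, r sinθ); lever angle φ = atan2(r sinθ, d + r cosθ).
Differentiating tanφ: φ̇ = rω(d cosθ + r)/(d² + r² + 2dr cosθ).
d² + r² + 2dr cosθ = |CA|² = 0.0261093 m²;  d cosθ + r = +0.072551 m.
|ω_lever| = |0.0502·15.71·+0.072551| / 0.0261093 = 2.1912 rad/s.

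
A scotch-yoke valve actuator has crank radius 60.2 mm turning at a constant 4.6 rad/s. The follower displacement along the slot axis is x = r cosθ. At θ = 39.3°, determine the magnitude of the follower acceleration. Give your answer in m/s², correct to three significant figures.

ω = 4.6 rad/s
x = r cosθ ⇒ ẍ = −rω² cosθ (ω constant).
|a| = rω²|cosθ| = 0.0602·(4.6)²·|cos 39.3°| = 0.98574 m/s².

0.986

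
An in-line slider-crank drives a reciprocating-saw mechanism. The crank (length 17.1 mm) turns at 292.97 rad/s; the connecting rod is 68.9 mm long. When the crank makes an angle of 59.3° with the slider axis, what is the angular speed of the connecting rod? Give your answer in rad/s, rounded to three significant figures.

38.0

ω = 293 rad/s
The rod makes angle φ with the slider axis where L sinφ = r sinθ; differentiating, L cosφ·φ̇ = r ω cosθ.
L cosφ = √(L² − r² sin²θ) = 0.067313 m.
|ω_rod| = r ω |cosθ| / √(L² − r² sin²θ) = 0.0171·293·0.51054/0.067313 = 37.997 rad/s.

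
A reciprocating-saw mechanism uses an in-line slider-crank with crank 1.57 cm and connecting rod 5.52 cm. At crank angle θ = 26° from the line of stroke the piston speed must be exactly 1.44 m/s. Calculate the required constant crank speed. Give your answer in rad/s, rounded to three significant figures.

166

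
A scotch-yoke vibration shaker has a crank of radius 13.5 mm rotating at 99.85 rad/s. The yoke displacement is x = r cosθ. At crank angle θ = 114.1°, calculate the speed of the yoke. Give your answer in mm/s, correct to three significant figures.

1230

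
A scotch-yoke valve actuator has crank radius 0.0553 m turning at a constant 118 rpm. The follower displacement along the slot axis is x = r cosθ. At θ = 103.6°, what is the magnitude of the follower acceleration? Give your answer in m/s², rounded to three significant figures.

1.99

ω = 12.36 rad/s (from 118 rpm).
x = r cosθ ⇒ ẍ = −rω² cosθ (ω constant).
|a| = rω²|cosθ| = 0.0553·(12.36)²·|cos 103.6°| = 1.9855 m/s².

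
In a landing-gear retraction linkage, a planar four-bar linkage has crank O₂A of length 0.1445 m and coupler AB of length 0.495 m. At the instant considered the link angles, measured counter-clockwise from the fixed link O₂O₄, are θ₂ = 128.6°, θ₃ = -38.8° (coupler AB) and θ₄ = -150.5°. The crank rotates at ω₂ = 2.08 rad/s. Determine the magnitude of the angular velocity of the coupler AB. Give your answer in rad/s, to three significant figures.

ω₂ = 2.08 rad/s
Differentiating the loop-closure r₂e^{iθ₂}+r₃e^{iθ₃}=r₁+r₄e^{iθ₄} gives r₂ω₂e^{iθ₂}+r₃ω₃e^{iθ₃}=r₄ω₄e^{iθ₄}.
Eliminating the other unknown: ω₃ = r₂ω₂ sin(θ₄−θ₂) / [r₃ sin(θ₃−θ₄)].
Numerator sine = +0.98741; denominator sine = +0.92913.
Result = 0.1445·2.08·(+0.98741) / (0.495·(+0.92913)) = +0.64528 rad/s; magnitude 0.64528 rad/s.

0.645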